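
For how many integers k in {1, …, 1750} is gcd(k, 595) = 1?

Prime factors of 595: 5, 7, 17. Count integers ≤ 1750 divisible by none of them.
By inclusion–exclusion: 1750 − ⌊1750/5⌋ − ⌊1750/7⌋ − ⌊1750/17⌋ + ⌊1750/35⌋ + ⌊1750/85⌋ + ⌊1750/119⌋ − ⌊1750/595⌋ = 1130.

1130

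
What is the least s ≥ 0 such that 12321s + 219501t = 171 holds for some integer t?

Reduce mod 219501: 12321s ≡ 171 (mod 219501). With g = gcd(12321, 219501) = 9 dividing 171, divide through: 1369s ≡ 19 (mod 24389).
Since gcd(1369, 24389) = 1, s ≡ 19·(1369)⁻¹ ≡ 18510 (mod 24389). Smallest non-negative: 18510.

18510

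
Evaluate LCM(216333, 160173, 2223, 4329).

216333 = 3² · 13 · 43²; 160173 = 3² · 13 · 37²; 2223 = 3² · 13 · 19; 4329 = 3² · 13 · 37
lcm takes max exponent of each prime: 3² · 13 · 19 · 37² · 43² = 5627037663

5627037663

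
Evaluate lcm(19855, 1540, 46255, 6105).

lcm(19855, 1540) = 19855·1540/gcd = 30576700/55 = 555940
lcm(555940, 46255) = 555940·46255/gcd = 25715004700/55 = 467545540
lcm(467545540, 6105) = 467545540·6105/gcd = 2854365521700/55 = 51897554940

51897554940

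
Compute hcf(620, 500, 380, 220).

20

gcd(620, 500): 620 = 1·500 + 120; 500 = 4·120 + 20; 120 = 6·20 + 0 → 20
gcd(20, 380): 380 = 19·20 + 0 → 20
gcd(20, 220): 220 = 11·20 + 0 → 20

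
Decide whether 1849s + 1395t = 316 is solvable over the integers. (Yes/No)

gcd(1849, 1395): 1849 = 1·1395 + 454; 1395 = 3·454 + 33; 454 = 13·33 + 25; 33 = 1·25 + 8; 25 = 3·8 + 1; 8 = 8·1 + 0 → 1
1 divides 316, so a solution exists.

Yes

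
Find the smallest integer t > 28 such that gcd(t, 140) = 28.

Multiples of 28 above 28: 28·2, 28·3, … . Need the cofactor coprime to 140/28 = 5.
Checking s = 2, 3, … the first with gcd(s, 5) = 1 is s = 2, giving 56.

56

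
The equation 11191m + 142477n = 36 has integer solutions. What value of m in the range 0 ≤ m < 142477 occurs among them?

gcd(11191, 142477) = 1 (Euclid: 142477 = 12·11191 + 8185; 11191 = 1·8185 + 3006; 8185 = 2·3006 + 2173; 3006 = 1·2173 + 833; 2173 = 2·833 + 507; 833 = 1·507 + 326; 507 = 1·326 + 181; 326 = 1·181 + 145; 181 = 1·145 + 36; 145 = 4·36 + 1; 36 = 36·1 + 0), and 1 | 36.
Extended Euclid: 11191·(3934) + 142477·(-309) = 1. Scale by 36: m₀ = 141624.
General solution m = m₀ + 142477t; reducing mod 142477 gives m = 141624 (and n = -11124).

141624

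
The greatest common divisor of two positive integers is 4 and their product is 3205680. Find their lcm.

801420

For any two positive integers, gcd × lcm equals their product. Hence lcm = 3205680 / 4 = 801420.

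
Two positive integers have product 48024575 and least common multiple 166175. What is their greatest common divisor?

289

gcd·lcm = product, so gcd = 48024575/166175 = 289.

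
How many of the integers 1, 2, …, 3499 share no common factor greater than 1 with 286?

1468

Prime factors of 286: 2, 11, 13. Count integers ≤ 3499 divisible by none of them.
By inclusion–exclusion: 3499 − ⌊3499/2⌋ − ⌊3499/11⌋ − ⌊3499/13⌋ + ⌊3499/22⌋ + ⌊3499/26⌋ + ⌊3499/143⌋ − ⌊3499/286⌋ = 1468.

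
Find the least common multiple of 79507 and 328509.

79507 = 43³; 328509 = 3³ · 23³
max exponents: 3³ · 23³ · 43³ = 26118765063

26118765063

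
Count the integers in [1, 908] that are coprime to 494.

494 = 2·13·19. Inclusion–exclusion on these primes:
908 − ⌊908/2⌋ − ⌊908/13⌋ − ⌊908/19⌋ + ⌊908/26⌋ + ⌊908/38⌋ + ⌊908/247⌋ − ⌊908/494⌋ = 397

397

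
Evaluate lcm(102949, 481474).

1011576874

gcd first: 481474 = 4·102949 + 69678; 102949 = 1·69678 + 33271; 69678 = 2·33271 + 3136; 33271 = 10·3136 + 1911; 3136 = 1·1911 + 1225; 1911 = 1·1225 + 686; 1225 = 1·686 + 539; 686 = 1·539 + 147; 539 = 3·147 + 98; 147 = 1·98 + 49; 98 = 2·49 + 0 → gcd = 49
lcm = 102949·481474/gcd = 49567266826/49 = 1011576874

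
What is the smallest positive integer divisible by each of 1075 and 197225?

gcd first: 197225 = 183·1075 + 500; 1075 = 2·500 + 75; 500 = 6·75 + 50; 75 = 1·50 + 25; 50 = 2·25 + 0 → gcd = 25
lcm = 1075·197225/gcd = 212016875/25 = 8480675

8480675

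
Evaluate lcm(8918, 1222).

419146

gcd first: 8918 = 7·1222 + 364; 1222 = 3·364 + 130; 364 = 2·130 + 104; 130 = 1·104 + 26; 104 = 4·26 + 0 → gcd = 26
lcm = 8918·1222/gcd = 10897796/26 = 419146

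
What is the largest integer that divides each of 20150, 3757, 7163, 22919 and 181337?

gcd(20150, 3757): 20150 = 5·3757 + 1365; 3757 = 2·1365 + 1027; 1365 = 1·1027 + 338; 1027 = 3·338 + 13; 338 = 26·13 + 0 → 13
gcd(13, 7163): 7163 = 551·13 + 0 → 13
gcd(13, 22919): 22919 = 1763·13 + 0 → 13
gcd(13, 181337): 181337 = 13949·13 + 0 → 13

13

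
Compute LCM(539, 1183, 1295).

539 = 7² · 11; 1183 = 7 · 13²; 1295 = 5 · 7 · 37
lcm takes max exponent of each prime: 5 · 7² · 11 · 13² · 37 = 16851835

16851835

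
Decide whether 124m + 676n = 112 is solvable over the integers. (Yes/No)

Yes

By Bézout, 124m + 676n = 112 has integer solutions iff gcd(124, 676) | 112.
Euclid: 676 = 5·124 + 56; 124 = 2·56 + 12; 56 = 4·12 + 8; 12 = 1·8 + 4; 8 = 2·4 + 0. gcd = 4; 112 mod 4 = 0. Yes.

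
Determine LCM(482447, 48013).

gcd first: 482447 = 10·48013 + 2317; 48013 = 20·2317 + 1673; 2317 = 1·1673 + 644; 1673 = 2·644 + 385; 644 = 1·385 + 259; 385 = 1·259 + 126; 259 = 2·126 + 7; 126 = 18·7 + 0 → gcd = 7
lcm = 482447·48013/gcd = 23163727811/7 = 3309103973

3309103973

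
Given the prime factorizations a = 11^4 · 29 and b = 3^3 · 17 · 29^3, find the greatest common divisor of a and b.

min exponent per shared prime: 29 = 29

29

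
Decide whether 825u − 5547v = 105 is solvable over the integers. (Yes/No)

Yes

By Bézout, 825u − 5547v = 105 has integer solutions iff gcd(825, 5547) | 105.
Euclid: 5547 = 6·825 + 597; 825 = 1·597 + 228; 597 = 2·228 + 141; 228 = 1·141 + 87; 141 = 1·87 + 54; 87 = 1·54 + 33; 54 = 1·33 + 21; 33 = 1·21 + 12; 21 = 1·12 + 9; 12 = 1·9 + 3; 9 = 3·3 + 0. gcd = 3; 105 mod 3 = 0. Yes.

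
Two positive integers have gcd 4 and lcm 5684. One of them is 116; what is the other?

Using ab = gcd(a,b)·lcm(a,b) = 4·5684 = 22736, we get b = 22736/116 = 196.

196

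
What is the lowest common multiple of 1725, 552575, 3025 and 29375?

235687051875

lcm(1725, 552575) = 1725·552575/gcd = 953191875/575 = 1657725
lcm(1657725, 3025) = 1657725·3025/gcd = 5014618125/25 = 200584725
lcm(200584725, 29375) = 200584725·29375/gcd = 5892176296875/25 = 235687051875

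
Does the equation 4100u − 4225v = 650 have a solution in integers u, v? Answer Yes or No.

Yes

By Bézout, 4100u − 4225v = 650 has integer solutions iff gcd(4100, 4225) | 650.
Euclid: 4225 = 1·4100 + 125; 4100 = 32·125 + 100; 125 = 1·100 + 25; 100 = 4·25 + 0. gcd = 25; 650 mod 25 = 0. Yes.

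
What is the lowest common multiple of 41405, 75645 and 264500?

33137419360500

41405 = 5 · 7² · 13²; 75645 = 3² · 5 · 41²; 264500 = 2² · 5³ · 23²
lcm takes max exponent of each prime: 2² · 3² · 5³ · 7² · 13² · 23² · 41² = 33137419360500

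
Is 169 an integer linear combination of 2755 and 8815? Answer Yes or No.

By Bézout, 2755s + 8815t = 169 has integer solutions iff gcd(2755, 8815) | 169.
Euclid: 8815 = 3·2755 + 550; 2755 = 5·550 + 5; 550 = 110·5 + 0. gcd = 5; 169 mod 5 = 4. No.

No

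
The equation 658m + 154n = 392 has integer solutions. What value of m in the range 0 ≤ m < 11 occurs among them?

2

Reduce mod 154: 658m ≡ 392 (mod 154). With g = gcd(658, 154) = 14 dividing 392, divide through: 47m ≡ 28 (mod 11).
Since gcd(47, 11) = 1, m ≡ 28·(47)⁻¹ ≡ 2 (mod 11). Smallest non-negative: 2.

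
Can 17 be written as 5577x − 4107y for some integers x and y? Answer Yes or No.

By Bézout, 5577x − 4107y = 17 has integer solutions iff gcd(5577, 4107) | 17.
Euclid: 5577 = 1·4107 + 1470; 4107 = 2·1470 + 1167; 1470 = 1·1167 + 303; 1167 = 3·303 + 258; 303 = 1·258 + 45; 258 = 5·45 + 33; 45 = 1·33 + 12; 33 = 2·12 + 9; 12 = 1·9 + 3; 9 = 3·3 + 0. gcd = 3; 17 mod 3 = 2. No.

No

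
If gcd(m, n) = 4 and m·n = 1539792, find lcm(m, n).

384948

Since gcd(m,n)·lcm(m,n) = mn, lcm = 1539792/4 = 384948.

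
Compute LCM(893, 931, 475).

lcm(893, 931) = 893·931/gcd = 831383/19 = 43757
lcm(43757, 475) = 43757·475/gcd = 20784575/19 = 1093925

1093925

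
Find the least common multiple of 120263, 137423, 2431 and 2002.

lcm(120263, 137423) = 120263·137423/gcd = 16526902249/143 = 115572743
lcm(115572743, 2431) = 115572743·2431/gcd = 280957338233/143 = 1964736631
lcm(1964736631, 2002) = 1964736631·2002/gcd = 3933402735262/143 = 27506312834

27506312834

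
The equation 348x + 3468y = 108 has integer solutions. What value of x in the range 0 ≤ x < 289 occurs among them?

gcd(348, 3468) = 12 (Euclid: 3468 = 9·348 + 336; 348 = 1·336 + 12; 336 = 28·12 + 0), and 12 | 108.
Extended Euclid: 348·(10) + 3468·(-1) = 12. Scale by 9: x₀ = 90.
General solution x = x₀ + 289t; reducing mod 289 gives x = 90 (and y = -9).

90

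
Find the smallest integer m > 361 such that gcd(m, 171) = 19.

171 = 19·9. Any m with gcd(m, 171) = 19 is a multiple of 19, say 19s, with s coprime to 9.
Need s > 361/19, so s ≥ 20. First s ≥ 20 with gcd(s, 9) = 1 is s = 20. Thus m = 19·20 = 380.

380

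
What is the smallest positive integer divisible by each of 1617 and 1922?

1617 = 3 · 7² · 11; 1922 = 2 · 31²
max exponents: 2 · 3 · 7² · 11 · 31² = 3107874

3107874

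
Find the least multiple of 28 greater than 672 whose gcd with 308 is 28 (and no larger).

gcd(a, 308) = 28 forces 28 | a; write a = 28s. Then gcd(28s, 28·11) = 28·gcd(s, 11), so need gcd(s, 11) = 1.
28s > 672 gives s ≥ 25. The least s ≥ 25 coprime to 11 is 25, so a = 28·25 = 700.

700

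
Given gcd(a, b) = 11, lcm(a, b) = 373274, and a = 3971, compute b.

Using ab = gcd(a,b)·lcm(a,b) = 11·373274 = 4106014, we get b = 4106014/3971 = 1034.

1034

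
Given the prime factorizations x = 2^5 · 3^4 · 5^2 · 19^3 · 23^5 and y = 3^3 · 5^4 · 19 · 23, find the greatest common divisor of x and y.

294975

min exponent per shared prime: 3^3 · 5^2 · 19 · 23 = 294975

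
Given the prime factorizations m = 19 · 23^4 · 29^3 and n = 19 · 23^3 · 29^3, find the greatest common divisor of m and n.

min exponent per shared prime: 19 · 23^3 · 29^3 = 5638078297

5638078297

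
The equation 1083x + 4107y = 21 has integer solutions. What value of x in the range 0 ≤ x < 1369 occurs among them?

694

Reduce mod 4107: 1083x ≡ 21 (mod 4107). With g = gcd(1083, 4107) = 3 dividing 21, divide through: 361x ≡ 7 (mod 1369).
Since gcd(361, 1369) = 1, x ≡ 7·(361)⁻¹ ≡ 694 (mod 1369). Smallest non-negative: 694.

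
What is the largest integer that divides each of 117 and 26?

13

Euclid: 117 = 4·26 + 13; 26 = 2·13 + 0. Last nonzero remainder: 13.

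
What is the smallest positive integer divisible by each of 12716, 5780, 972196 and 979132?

12716 = 2² · 11 · 17²; 5780 = 2² · 5 · 17²; 972196 = 2² · 17² · 29²; 979132 = 2² · 7 · 11² · 17²
lcm takes max exponent of each prime: 2² · 5 · 7 · 11² · 17² · 29² = 4117250060

4117250060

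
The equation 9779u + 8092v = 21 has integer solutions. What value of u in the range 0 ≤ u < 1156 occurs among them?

307

Reduce mod 8092: 9779u ≡ 21 (mod 8092). With g = gcd(9779, 8092) = 7 dividing 21, divide through: 1397u ≡ 3 (mod 1156).
Since gcd(1397, 1156) = 1, u ≡ 3·(1397)⁻¹ ≡ 307 (mod 1156). Smallest non-negative: 307.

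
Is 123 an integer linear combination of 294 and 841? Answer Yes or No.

By Bézout, 294m + 841n = 123 has integer solutions iff gcd(294, 841) | 123.
Euclid: 841 = 2·294 + 253; 294 = 1·253 + 41; 253 = 6·41 + 7; 41 = 5·7 + 6; 7 = 1·6 + 1; 6 = 6·1 + 0. gcd = 1; 123 mod 1 = 0. Yes.

Yes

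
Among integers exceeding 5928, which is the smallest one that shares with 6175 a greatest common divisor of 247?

6422

6175 = 247·25. Any x with gcd(x, 6175) = 247 is a multiple of 247, say 247s, with s coprime to 25.
Need s > 5928/247, so s ≥ 25. First s ≥ 25 with gcd(s, 25) = 1 is s = 26. Thus x = 247·26 = 6422.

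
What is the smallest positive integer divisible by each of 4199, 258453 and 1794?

4199 = 13 · 17 · 19; 258453 = 3² · 13 · 47²; 1794 = 2 · 3 · 13 · 23
lcm takes max exponent of each prime: 2 · 3² · 13 · 17 · 19 · 23 · 47² = 3840094674

3840094674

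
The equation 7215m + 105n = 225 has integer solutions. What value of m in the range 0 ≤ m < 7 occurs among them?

Reduce mod 105: 7215m ≡ 225 (mod 105). With g = gcd(7215, 105) = 15 dividing 225, divide through: 481m ≡ 15 (mod 7).
Since gcd(481, 7) = 1, m ≡ 15·(481)⁻¹ ≡ 3 (mod 7). Smallest non-negative: 3.

3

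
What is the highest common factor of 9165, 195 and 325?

65

9165 = 3 · 5 · 13 · 47; 195 = 3 · 5 · 13; 325 = 5² · 13
gcd takes min exponent of each prime: 5 · 13 = 65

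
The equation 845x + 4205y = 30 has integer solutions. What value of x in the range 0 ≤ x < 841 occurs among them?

Reduce mod 4205: 845x ≡ 30 (mod 4205). With g = gcd(845, 4205) = 5 dividing 30, divide through: 169x ≡ 6 (mod 841).
Since gcd(169, 841) = 1, x ≡ 6·(169)⁻¹ ≡ 428 (mod 841). Smallest non-negative: 428.

428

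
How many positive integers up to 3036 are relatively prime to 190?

1150

Prime factors of 190: 2, 5, 19. Count integers ≤ 3036 divisible by none of them.
By inclusion–exclusion: 3036 − ⌊3036/2⌋ − ⌊3036/5⌋ − ⌊3036/19⌋ + ⌊3036/10⌋ + ⌊3036/38⌋ + ⌊3036/95⌋ − ⌊3036/190⌋ = 1150.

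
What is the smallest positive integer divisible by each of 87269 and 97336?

8494415384

gcd first: 97336 = 1·87269 + 10067; 87269 = 8·10067 + 6733; 10067 = 1·6733 + 3334; 6733 = 2·3334 + 65; 3334 = 51·65 + 19; 65 = 3·19 + 8; 19 = 2·8 + 3; 8 = 2·3 + 2; 3 = 1·2 + 1; 2 = 2·1 + 0 → gcd = 1
lcm = 87269·97336/gcd = 8494415384/1 = 8494415384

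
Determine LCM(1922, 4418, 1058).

1922 = 2 · 31²; 4418 = 2 · 47²; 1058 = 2 · 23²
lcm takes max exponent of each prime: 2 · 23² · 31² · 47² = 2245974242

2245974242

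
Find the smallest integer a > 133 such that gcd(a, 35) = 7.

gcd(a, 35) = 7 forces 7 | a; write a = 7s. Then gcd(7s, 7·5) = 7·gcd(s, 5), so need gcd(s, 5) = 1.
7s > 133 gives s ≥ 20. The least s ≥ 20 coprime to 5 is 21, so a = 7·21 = 147.

147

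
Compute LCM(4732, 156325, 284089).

7357905100

4732 = 2² · 7 · 13²; 156325 = 5² · 13² · 37; 284089 = 13² · 41²
lcm takes max exponent of each prime: 2² · 5² · 7 · 13² · 37 · 41² = 7357905100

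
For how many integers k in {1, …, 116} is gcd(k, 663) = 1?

Prime factors of 663: 3, 13, 17. Count integers ≤ 116 divisible by none of them.
By inclusion–exclusion: 116 − ⌊116/3⌋ − ⌊116/13⌋ − ⌊116/17⌋ + ⌊116/39⌋ + ⌊116/51⌋ + ⌊116/221⌋ − ⌊116/663⌋ = 68.

68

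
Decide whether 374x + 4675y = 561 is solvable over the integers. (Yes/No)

gcd(374, 4675): 4675 = 12·374 + 187; 374 = 2·187 + 0 → 187
187 divides 561, so a solution exists.

Yes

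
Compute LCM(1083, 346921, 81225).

1083 = 3 · 19²; 346921 = 19² · 31²; 81225 = 3² · 5² · 19²
lcm takes max exponent of each prime: 3² · 5² · 19² · 31² = 78057225

78057225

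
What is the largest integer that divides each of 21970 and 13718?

Euclid: 21970 = 1·13718 + 8252; 13718 = 1·8252 + 5466; 8252 = 1·5466 + 2786; 5466 = 1·2786 + 2680; 2786 = 1·2680 + 106; 2680 = 25·106 + 30; 106 = 3·30 + 16; 30 = 1·16 + 14; 16 = 1·14 + 2; 14 = 7·2 + 0. Last nonzero remainder: 2.

2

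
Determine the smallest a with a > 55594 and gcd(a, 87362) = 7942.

87362 = 7942·11. Any a with gcd(a, 87362) = 7942 is a multiple of 7942, say 7942s, with s coprime to 11.
Need s > 55594/7942, so s ≥ 8. First s ≥ 8 with gcd(s, 11) = 1 is s = 8. Thus a = 7942·8 = 63536.

63536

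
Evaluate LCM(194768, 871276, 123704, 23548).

194768 = 2⁴ · 7 · 37 · 47; 871276 = 2² · 7 · 29² · 37; 123704 = 2³ · 7 · 47²; 23548 = 2² · 7 · 29²
lcm takes max exponent of each prime: 2⁴ · 7 · 29² · 37 · 47² = 7698594736

7698594736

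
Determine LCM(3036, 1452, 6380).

3036 = 2² · 3 · 11 · 23; 1452 = 2² · 3 · 11²; 6380 = 2² · 5 · 11 · 29
lcm takes max exponent of each prime: 2² · 3 · 5 · 11² · 23 · 29 = 4842420

4842420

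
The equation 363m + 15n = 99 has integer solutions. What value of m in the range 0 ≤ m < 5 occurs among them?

3

Euclid: 363 = 24·15 + 3; 15 = 5·3 + 0 → gcd = 3; 99 = 3·33.
Back-substitution yields 363·(1) + 15·(-24) = 3, so one solution is m = 1·33 = 33, n = -24·33 = -792.
Solutions in m differ by 15/3 = 5; the one in [0, 5) is 33 mod 5 = 3.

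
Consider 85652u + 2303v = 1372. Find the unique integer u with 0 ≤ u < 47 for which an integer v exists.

24

Reduce mod 2303: 85652u ≡ 1372 (mod 2303). With g = gcd(85652, 2303) = 49 dividing 1372, divide through: 1748u ≡ 28 (mod 47).
Since gcd(1748, 47) = 1, u ≡ 28·(1748)⁻¹ ≡ 24 (mod 47). Smallest non-negative: 24.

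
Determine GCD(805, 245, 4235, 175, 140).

gcd(805, 245): 805 = 3·245 + 70; 245 = 3·70 + 35; 70 = 2·35 + 0 → 35
gcd(35, 4235): 4235 = 121·35 + 0 → 35
gcd(35, 175): 175 = 5·35 + 0 → 35
gcd(35, 140): 140 = 4·35 + 0 → 35

35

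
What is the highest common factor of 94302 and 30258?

18

Euclid: 94302 = 3·30258 + 3528; 30258 = 8·3528 + 2034; 3528 = 1·2034 + 1494; 2034 = 1·1494 + 540; 1494 = 2·540 + 414; 540 = 1·414 + 126; 414 = 3·126 + 36; 126 = 3·36 + 18; 36 = 2·18 + 0. Last nonzero remainder: 18.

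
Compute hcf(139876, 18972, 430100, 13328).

68

gcd(139876, 18972): 139876 = 7·18972 + 7072; 18972 = 2·7072 + 4828; 7072 = 1·4828 + 2244; 4828 = 2·2244 + 340; 2244 = 6·340 + 204; 340 = 1·204 + 136; 204 = 1·136 + 68; 136 = 2·68 + 0 → 68
gcd(68, 430100): 430100 = 6325·68 + 0 → 68
gcd(68, 13328): 13328 = 196·68 + 0 → 68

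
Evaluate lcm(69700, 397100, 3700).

10240811900

lcm(69700, 397100) = 69700·397100/gcd = 27677870000/100 = 276778700
lcm(276778700, 3700) = 276778700·3700/gcd = 1024081190000/100 = 10240811900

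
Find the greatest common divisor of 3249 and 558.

9

3249 = 3² · 19²
558 = 2 · 3² · 31
Common: 3² = 9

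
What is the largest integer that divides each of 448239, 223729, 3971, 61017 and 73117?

gcd(448239, 223729): 448239 = 2·223729 + 781; 223729 = 286·781 + 363; 781 = 2·363 + 55; 363 = 6·55 + 33; 55 = 1·33 + 22; 33 = 1·22 + 11; 22 = 2·11 + 0 → 11
gcd(11, 3971): 3971 = 361·11 + 0 → 11
gcd(11, 61017): 61017 = 5547·11 + 0 → 11
gcd(11, 73117): 73117 = 6647·11 + 0 → 11

11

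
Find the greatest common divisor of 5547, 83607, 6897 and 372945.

gcd(5547, 83607): 83607 = 15·5547 + 402; 5547 = 13·402 + 321; 402 = 1·321 + 81; 321 = 3·81 + 78; 81 = 1·78 + 3; 78 = 26·3 + 0 → 3
gcd(3, 6897): 6897 = 2299·3 + 0 → 3
gcd(3, 372945): 372945 = 124315·3 + 0 → 3

3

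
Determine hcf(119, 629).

17

119 = 7 · 17
629 = 17 · 37
Common: 17 = 17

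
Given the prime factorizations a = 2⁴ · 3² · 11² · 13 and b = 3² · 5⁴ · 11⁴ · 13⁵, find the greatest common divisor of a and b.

min exponent per shared prime: 3² · 11² · 13 = 14157

14157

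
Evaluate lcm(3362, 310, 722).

188120710

3362 = 2 · 41²; 310 = 2 · 5 · 31; 722 = 2 · 19²
lcm takes max exponent of each prime: 2 · 5 · 19² · 31 · 41² = 188120710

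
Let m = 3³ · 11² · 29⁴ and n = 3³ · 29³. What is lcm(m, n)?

max exponent per prime: 3³ · 11² · 29⁴ = 2310687027

2310687027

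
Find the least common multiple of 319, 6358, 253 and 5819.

97538078

319 = 11 · 29; 6358 = 2 · 11 · 17²; 253 = 11 · 23; 5819 = 11 · 23²
lcm takes max exponent of each prime: 2 · 11 · 17² · 23² · 29 = 97538078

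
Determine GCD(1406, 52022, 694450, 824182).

38

gcd(1406, 52022): 52022 = 37·1406 + 0 → 1406
gcd(1406, 694450): 694450 = 493·1406 + 1292; 1406 = 1·1292 + 114; 1292 = 11·114 + 38; 114 = 3·38 + 0 → 38
gcd(38, 824182): 824182 = 21689·38 + 0 → 38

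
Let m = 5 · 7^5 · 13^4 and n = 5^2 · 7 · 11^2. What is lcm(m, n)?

max exponent per prime: 5^2 · 7^5 · 11^2 · 13^4 = 1452074799175

1452074799175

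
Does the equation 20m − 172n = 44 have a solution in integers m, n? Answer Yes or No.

gcd(20, 172): 172 = 8·20 + 12; 20 = 1·12 + 8; 12 = 1·8 + 4; 8 = 2·4 + 0 → 4
4 divides 44, so a solution exists.

Yes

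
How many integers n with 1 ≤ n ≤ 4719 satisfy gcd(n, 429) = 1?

2640

Prime factors of 429: 3, 11, 13. Count integers ≤ 4719 divisible by none of them.
By inclusion–exclusion: 4719 − ⌊4719/3⌋ − ⌊4719/11⌋ − ⌊4719/13⌋ + ⌊4719/33⌋ + ⌊4719/39⌋ + ⌊4719/143⌋ − ⌊4719/429⌋ = 2640.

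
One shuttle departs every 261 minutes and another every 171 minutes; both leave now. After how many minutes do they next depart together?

gcd first: 261 = 1·171 + 90; 171 = 1·90 + 81; 90 = 1·81 + 9; 81 = 9·9 + 0 → gcd = 9
lcm = 261·171/gcd = 44631/9 = 4959

4959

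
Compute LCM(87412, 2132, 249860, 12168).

87412 = 2² · 13 · 41²; 2132 = 2² · 13 · 41; 249860 = 2² · 5 · 13 · 31²; 12168 = 2³ · 3² · 13²
lcm takes max exponent of each prime: 2³ · 3² · 5 · 13² · 31² · 41² = 98283430440

98283430440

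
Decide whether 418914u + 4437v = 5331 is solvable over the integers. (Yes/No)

By Bézout, 418914u + 4437v = 5331 has integer solutions iff gcd(418914, 4437) | 5331.
Euclid: 418914 = 94·4437 + 1836; 4437 = 2·1836 + 765; 1836 = 2·765 + 306; 765 = 2·306 + 153; 306 = 2·153 + 0. gcd = 153; 5331 mod 153 = 129. No.

No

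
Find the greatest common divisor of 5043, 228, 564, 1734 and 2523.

5043 = 3 · 41²; 228 = 2² · 3 · 19; 564 = 2² · 3 · 47; 1734 = 2 · 3 · 17²; 2523 = 3 · 29²
gcd takes min exponent of each prime: 3 = 3

3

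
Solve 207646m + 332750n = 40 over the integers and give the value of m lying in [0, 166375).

Euclid: 332750 = 1·207646 + 125104; 207646 = 1·125104 + 82542; 125104 = 1·82542 + 42562; 82542 = 1·42562 + 39980; 42562 = 1·39980 + 2582; 39980 = 15·2582 + 1250; 2582 = 2·1250 + 82; 1250 = 15·82 + 20; 82 = 4·20 + 2; 20 = 10·2 + 0 → gcd = 2; 40 = 2·20.
Back-substitution yields 207646·(-16238) + 332750·(10133) = 2, so one solution is m = -16238·20 = -324760, n = 10133·20 = 202660.
Solutions in m differ by 332750/2 = 166375; the one in [0, 166375) is -324760 mod 166375 = 7990.

7990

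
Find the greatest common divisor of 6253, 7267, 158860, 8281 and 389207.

gcd(6253, 7267): 7267 = 1·6253 + 1014; 6253 = 6·1014 + 169; 1014 = 6·169 + 0 → 169
gcd(169, 158860): 158860 = 940·169 + 0 → 169
gcd(169, 8281): 8281 = 49·169 + 0 → 169
gcd(169, 389207): 389207 = 2303·169 + 0 → 169

169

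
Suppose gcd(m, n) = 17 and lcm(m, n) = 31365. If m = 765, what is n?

697

Using mn = gcd(m,n)·lcm(m,n) = 17·31365 = 533205, we get n = 533205/765 = 697.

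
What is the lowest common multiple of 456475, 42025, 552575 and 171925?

5276959184575

456475 = 5² · 19 · 31²; 42025 = 5² · 41²; 552575 = 5² · 23 · 31²; 171925 = 5² · 13 · 23²
lcm takes max exponent of each prime: 5² · 13 · 19 · 23² · 31² · 41² = 5276959184575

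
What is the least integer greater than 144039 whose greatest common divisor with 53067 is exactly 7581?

gcd(a, 53067) = 7581 forces 7581 | a; write a = 7581s. Then gcd(7581s, 7581·7) = 7581·gcd(s, 7), so need gcd(s, 7) = 1.
7581s > 144039 gives s ≥ 20. The least s ≥ 20 coprime to 7 is 20, so a = 7581·20 = 151620.

151620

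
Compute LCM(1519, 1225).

gcd first: 1519 = 1·1225 + 294; 1225 = 4·294 + 49; 294 = 6·49 + 0 → gcd = 49
lcm = 1519·1225/gcd = 1860775/49 = 37975

37975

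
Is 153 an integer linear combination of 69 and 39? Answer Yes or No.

Yes

gcd(69, 39): 69 = 1·39 + 30; 39 = 1·30 + 9; 30 = 3·9 + 3; 9 = 3·3 + 0 → 3
3 divides 153, so a solution exists.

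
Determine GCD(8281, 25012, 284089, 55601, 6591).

gcd(8281, 25012): 25012 = 3·8281 + 169; 8281 = 49·169 + 0 → 169
gcd(169, 284089): 284089 = 1681·169 + 0 → 169
gcd(169, 55601): 55601 = 329·169 + 0 → 169
gcd(169, 6591): 6591 = 39·169 + 0 → 169

169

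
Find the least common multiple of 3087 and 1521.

521703

3087 = 3² · 7³; 1521 = 3² · 13²
max exponents: 3² · 7³ · 13² = 521703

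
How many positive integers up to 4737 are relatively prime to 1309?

3475

Prime factors of 1309: 7, 11, 17. Count integers ≤ 4737 divisible by none of them.
By inclusion–exclusion: 4737 − ⌊4737/7⌋ − ⌊4737/11⌋ − ⌊4737/17⌋ + ⌊4737/77⌋ + ⌊4737/119⌋ + ⌊4737/187⌋ − ⌊4737/1309⌋ = 3475.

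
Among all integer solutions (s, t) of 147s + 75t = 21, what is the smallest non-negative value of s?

Euclid: 147 = 1·75 + 72; 75 = 1·72 + 3; 72 = 24·3 + 0 → gcd = 3; 21 = 3·7.
Back-substitution yields 147·(-1) + 75·(2) = 3, so one solution is s = -1·7 = -7, t = 2·7 = 14.
Solutions in s differ by 75/3 = 25; the one in [0, 25) is -7 mod 25 = 18.

18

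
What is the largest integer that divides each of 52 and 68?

4

52 = 2² · 13
68 = 2² · 17
Common: 2² = 4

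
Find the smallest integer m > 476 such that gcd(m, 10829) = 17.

gcd(m, 10829) = 17 forces 17 | m; write m = 17s. Then gcd(17s, 17·637) = 17·gcd(s, 637), so need gcd(s, 637) = 1.
17s > 476 gives s ≥ 29. The least s ≥ 29 coprime to 637 is 29, so m = 17·29 = 493.

493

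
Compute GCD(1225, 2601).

1

Euclid: 2601 = 2·1225 + 151; 1225 = 8·151 + 17; 151 = 8·17 + 15; 17 = 1·15 + 2; 15 = 7·2 + 1; 2 = 2·1 + 0. Last nonzero remainder: 1.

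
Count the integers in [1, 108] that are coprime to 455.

69

Prime factors of 455: 5, 7, 13. Count integers ≤ 108 divisible by none of them.
By inclusion–exclusion: 108 − ⌊108/5⌋ − ⌊108/7⌋ − ⌊108/13⌋ + ⌊108/35⌋ + ⌊108/65⌋ + ⌊108/91⌋ − ⌊108/455⌋ = 69.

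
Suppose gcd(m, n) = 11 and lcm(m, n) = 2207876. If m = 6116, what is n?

m·n = gcd·lcm = 11·2207876 = 24286636, so n = 24286636/6116 = 3971.

3971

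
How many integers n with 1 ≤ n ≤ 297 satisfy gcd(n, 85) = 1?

224

85 = 5·17. Inclusion–exclusion on these primes:
297 − ⌊297/5⌋ − ⌊297/17⌋ + ⌊297/85⌋ = 224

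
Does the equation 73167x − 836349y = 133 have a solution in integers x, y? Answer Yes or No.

No

By Bézout, 73167x − 836349y = 133 has integer solutions iff gcd(73167, 836349) | 133.
Euclid: 836349 = 11·73167 + 31512; 73167 = 2·31512 + 10143; 31512 = 3·10143 + 1083; 10143 = 9·1083 + 396; 1083 = 2·396 + 291; 396 = 1·291 + 105; 291 = 2·105 + 81; 105 = 1·81 + 24; 81 = 3·24 + 9; 24 = 2·9 + 6; 9 = 1·6 + 3; 6 = 2·3 + 0. gcd = 3; 133 mod 3 = 1. No.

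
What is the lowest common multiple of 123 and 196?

123 = 3 · 41; 196 = 2² · 7²
max exponents: 2² · 3 · 7² · 41 = 24108

24108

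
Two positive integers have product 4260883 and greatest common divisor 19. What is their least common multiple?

Since gcd(a,b)·lcm(a,b) = ab, lcm = 4260883/19 = 224257.

224257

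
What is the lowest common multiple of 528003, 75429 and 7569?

15312087

528003 = 3² · 7 · 17² · 29; 75429 = 3² · 17² · 29; 7569 = 3² · 29²
lcm takes max exponent of each prime: 3² · 7 · 17² · 29² = 15312087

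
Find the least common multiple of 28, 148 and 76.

28 = 2² · 7; 148 = 2² · 37; 76 = 2² · 19
lcm takes max exponent of each prime: 2² · 7 · 19 · 37 = 19684

19684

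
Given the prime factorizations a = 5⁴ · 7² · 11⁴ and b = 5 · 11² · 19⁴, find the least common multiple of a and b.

58433411430625

max exponent per prime: 5⁴ · 7² · 11⁴ · 19⁴ = 58433411430625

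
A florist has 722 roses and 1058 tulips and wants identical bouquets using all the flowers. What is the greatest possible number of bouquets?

2

Euclid: 1058 = 1·722 + 336; 722 = 2·336 + 50; 336 = 6·50 + 36; 50 = 1·36 + 14; 36 = 2·14 + 8; 14 = 1·8 + 6; 8 = 1·6 + 2; 6 = 3·2 + 0. Last nonzero remainder: 2.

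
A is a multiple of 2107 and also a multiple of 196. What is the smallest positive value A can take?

8428

gcd first: 2107 = 10·196 + 147; 196 = 1·147 + 49; 147 = 3·49 + 0 → gcd = 49
lcm = 2107·196/gcd = 412972/49 = 8428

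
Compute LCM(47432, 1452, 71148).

47432 = 2³ · 7² · 11²; 1452 = 2² · 3 · 11²; 71148 = 2² · 3 · 7² · 11²
lcm takes max exponent of each prime: 2³ · 3 · 7² · 11² = 142296

142296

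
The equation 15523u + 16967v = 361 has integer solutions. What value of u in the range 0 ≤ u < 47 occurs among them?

gcd(15523, 16967) = 361 (Euclid: 16967 = 1·15523 + 1444; 15523 = 10·1444 + 1083; 1444 = 1·1083 + 361; 1083 = 3·361 + 0), and 361 | 361.
Extended Euclid: 15523·(-12) + 16967·(11) = 361. Scale by 1: u₀ = -12.
General solution u = u₀ + 47t; reducing mod 47 gives u = 35 (and v = -32).

35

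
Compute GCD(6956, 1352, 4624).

gcd(6956, 1352): 6956 = 5·1352 + 196; 1352 = 6·196 + 176; 196 = 1·176 + 20; 176 = 8·20 + 16; 20 = 1·16 + 4; 16 = 4·4 + 0 → 4
gcd(4, 4624): 4624 = 1156·4 + 0 → 4

4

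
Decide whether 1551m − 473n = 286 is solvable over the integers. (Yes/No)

By Bézout, 1551m − 473n = 286 has integer solutions iff gcd(1551, 473) | 286.
Euclid: 1551 = 3·473 + 132; 473 = 3·132 + 77; 132 = 1·77 + 55; 77 = 1·55 + 22; 55 = 2·22 + 11; 22 = 2·11 + 0. gcd = 11; 286 mod 11 = 0. Yes.

Yes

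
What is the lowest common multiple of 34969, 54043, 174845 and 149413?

139701155

34969 = 11² · 17²; 54043 = 11 · 17³; 174845 = 5 · 11² · 17²; 149413 = 11 · 17² · 47
lcm takes max exponent of each prime: 5 · 11² · 17³ · 47 = 139701155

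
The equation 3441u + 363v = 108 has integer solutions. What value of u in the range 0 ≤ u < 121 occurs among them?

Reduce mod 363: 3441u ≡ 108 (mod 363). With g = gcd(3441, 363) = 3 dividing 108, divide through: 1147u ≡ 36 (mod 121).
Since gcd(1147, 121) = 1, u ≡ 36·(1147)⁻¹ ≡ 34 (mod 121). Smallest non-negative: 34.

34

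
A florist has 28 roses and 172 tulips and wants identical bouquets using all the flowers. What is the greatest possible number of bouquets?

Euclid: 172 = 6·28 + 4; 28 = 7·4 + 0. Last nonzero remainder: 4.

4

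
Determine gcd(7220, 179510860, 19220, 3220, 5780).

gcd(7220, 179510860): 179510860 = 24863·7220 + 0 → 7220
gcd(7220, 19220): 19220 = 2·7220 + 4780; 7220 = 1·4780 + 2440; 4780 = 1·2440 + 2340; 2440 = 1·2340 + 100; 2340 = 23·100 + 40; 100 = 2·40 + 20; 40 = 2·20 + 0 → 20
gcd(20, 3220): 3220 = 161·20 + 0 → 20
gcd(20, 5780): 5780 = 289·20 + 0 → 20

20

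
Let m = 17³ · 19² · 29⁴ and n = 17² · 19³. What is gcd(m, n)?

104329

min exponent per shared prime: 17² · 19² = 104329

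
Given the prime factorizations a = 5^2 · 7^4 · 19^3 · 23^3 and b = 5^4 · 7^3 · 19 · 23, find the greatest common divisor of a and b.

min exponent per shared prime: 5^2 · 7^3 · 19 · 23 = 3747275

3747275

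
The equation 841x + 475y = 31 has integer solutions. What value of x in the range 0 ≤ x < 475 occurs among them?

Euclid: 841 = 1·475 + 366; 475 = 1·366 + 109; 366 = 3·109 + 39; 109 = 2·39 + 31; 39 = 1·31 + 8; 31 = 3·8 + 7; 8 = 1·7 + 1; 7 = 7·1 + 0 → gcd = 1; 31 = 1·31.
Back-substitution yields 841·(61) + 475·(-108) = 1, so one solution is x = 61·31 = 1891, y = -108·31 = -3348.
Solutions in x differ by 475/1 = 475; the one in [0, 475) is 1891 mod 475 = 466.

466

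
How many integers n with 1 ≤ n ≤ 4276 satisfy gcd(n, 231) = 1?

2222

Prime factors of 231: 3, 7, 11. Count integers ≤ 4276 divisible by none of them.
By inclusion–exclusion: 4276 − ⌊4276/3⌋ − ⌊4276/7⌋ − ⌊4276/11⌋ + ⌊4276/21⌋ + ⌊4276/33⌋ + ⌊4276/77⌋ − ⌊4276/231⌋ = 2222.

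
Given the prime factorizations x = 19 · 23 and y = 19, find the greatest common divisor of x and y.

min exponent per shared prime: 19 = 19

19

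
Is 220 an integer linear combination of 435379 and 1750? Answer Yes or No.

No

By Bézout, 435379s + 1750t = 220 has integer solutions iff gcd(435379, 1750) | 220.
Euclid: 435379 = 248·1750 + 1379; 1750 = 1·1379 + 371; 1379 = 3·371 + 266; 371 = 1·266 + 105; 266 = 2·105 + 56; 105 = 1·56 + 49; 56 = 1·49 + 7; 49 = 7·7 + 0. gcd = 7; 220 mod 7 = 3. No.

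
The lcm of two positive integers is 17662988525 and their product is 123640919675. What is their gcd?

7

gcd·lcm = product, so gcd = 123640919675/17662988525 = 7.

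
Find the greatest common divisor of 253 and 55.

253 = 11 · 23
55 = 5 · 11
Common: 11 = 11

11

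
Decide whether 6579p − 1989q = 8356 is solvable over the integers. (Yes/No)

By Bézout, 6579p − 1989q = 8356 has integer solutions iff gcd(6579, 1989) | 8356.
Euclid: 6579 = 3·1989 + 612; 1989 = 3·612 + 153; 612 = 4·153 + 0. gcd = 153; 8356 mod 153 = 94. No.

No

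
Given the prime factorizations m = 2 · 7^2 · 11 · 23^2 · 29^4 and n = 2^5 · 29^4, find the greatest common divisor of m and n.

min exponent per shared prime: 2 · 29^4 = 1414562

1414562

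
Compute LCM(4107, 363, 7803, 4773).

lcm(4107, 363) = 4107·363/gcd = 1490841/3 = 496947
lcm(496947, 7803) = 496947·7803/gcd = 3877677441/3 = 1292559147
lcm(1292559147, 4773) = 1292559147·4773/gcd = 6169384808631/111 = 55580043321

55580043321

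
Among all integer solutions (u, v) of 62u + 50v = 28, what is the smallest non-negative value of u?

gcd(62, 50) = 2 (Euclid: 62 = 1·50 + 12; 50 = 4·12 + 2; 12 = 6·2 + 0), and 2 | 28.
Extended Euclid: 62·(-4) + 50·(5) = 2. Scale by 14: u₀ = -56.
General solution u = u₀ + 25t; reducing mod 25 gives u = 19 (and v = -23).

19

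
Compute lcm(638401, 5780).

gcd first: 638401 = 110·5780 + 2601; 5780 = 2·2601 + 578; 2601 = 4·578 + 289; 578 = 2·289 + 0 → gcd = 289
lcm = 638401·5780/gcd = 3689957780/289 = 12768020

12768020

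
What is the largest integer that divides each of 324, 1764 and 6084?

gcd(324, 1764): 1764 = 5·324 + 144; 324 = 2·144 + 36; 144 = 4·36 + 0 → 36
gcd(36, 6084): 6084 = 169·36 + 0 → 36

36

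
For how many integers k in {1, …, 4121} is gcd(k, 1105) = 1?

2864

1105 = 5·13·17. Inclusion–exclusion on these primes:
4121 − ⌊4121/5⌋ − ⌊4121/13⌋ − ⌊4121/17⌋ + ⌊4121/65⌋ + ⌊4121/85⌋ + ⌊4121/221⌋ − ⌊4121/1105⌋ = 2864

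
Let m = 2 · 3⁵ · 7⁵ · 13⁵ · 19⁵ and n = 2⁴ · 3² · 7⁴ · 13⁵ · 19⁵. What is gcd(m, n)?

39732823811570526

min exponent per shared prime: 2 · 3² · 7⁴ · 13⁵ · 19⁵ = 39732823811570526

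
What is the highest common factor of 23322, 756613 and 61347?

169

gcd(23322, 756613): 756613 = 32·23322 + 10309; 23322 = 2·10309 + 2704; 10309 = 3·2704 + 2197; 2704 = 1·2197 + 507; 2197 = 4·507 + 169; 507 = 3·169 + 0 → 169
gcd(169, 61347): 61347 = 363·169 + 0 → 169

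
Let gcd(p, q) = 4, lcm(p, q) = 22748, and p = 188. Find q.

484

Using pq = gcd(p,q)·lcm(p,q) = 4·22748 = 90992, we get q = 90992/188 = 484.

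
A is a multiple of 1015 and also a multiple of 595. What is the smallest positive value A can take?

1015 = 5 · 7 · 29; 595 = 5 · 7 · 17
max exponents: 5 · 7 · 17 · 29 = 17255

17255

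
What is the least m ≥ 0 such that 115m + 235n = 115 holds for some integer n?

Reduce mod 235: 115m ≡ 115 (mod 235). With g = gcd(115, 235) = 5 dividing 115, divide through: 23m ≡ 23 (mod 47).
Since gcd(23, 47) = 1, m ≡ 23·(23)⁻¹ ≡ 1 (mod 47). Smallest non-negative: 1.

1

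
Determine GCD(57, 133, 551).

gcd(57, 133): 133 = 2·57 + 19; 57 = 3·19 + 0 → 19
gcd(19, 551): 551 = 29·19 + 0 → 19

19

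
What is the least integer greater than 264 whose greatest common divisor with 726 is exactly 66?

330

Multiples of 66 above 264: 66·5, 66·6, … . Need the cofactor coprime to 726/66 = 11.
Checking s = 5, 6, … the first with gcd(s, 11) = 1 is s = 5, giving 330.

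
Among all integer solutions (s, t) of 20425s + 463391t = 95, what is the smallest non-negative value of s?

1815

Euclid: 463391 = 22·20425 + 14041; 20425 = 1·14041 + 6384; 14041 = 2·6384 + 1273; 6384 = 5·1273 + 19; 1273 = 67·19 + 0 → gcd = 19; 95 = 19·5.
Back-substitution yields 20425·(363) + 463391·(-16) = 19, so one solution is s = 363·5 = 1815, t = -16·5 = -80.
Solutions in s differ by 463391/19 = 24389; the one in [0, 24389) is 1815 mod 24389 = 1815.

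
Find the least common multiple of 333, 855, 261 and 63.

6421905

lcm(333, 855) = 333·855/gcd = 284715/9 = 31635
lcm(31635, 261) = 31635·261/gcd = 8256735/9 = 917415
lcm(917415, 63) = 917415·63/gcd = 57797145/9 = 6421905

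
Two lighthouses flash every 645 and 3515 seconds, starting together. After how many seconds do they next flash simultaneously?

453435

645 = 3 · 5 · 43; 3515 = 5 · 19 · 37
max exponents: 3 · 5 · 19 · 37 · 43 = 453435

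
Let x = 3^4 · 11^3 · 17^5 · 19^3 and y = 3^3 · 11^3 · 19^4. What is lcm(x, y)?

19949043854681667

max exponent per prime: 3^4 · 11^3 · 17^5 · 19^4 = 19949043854681667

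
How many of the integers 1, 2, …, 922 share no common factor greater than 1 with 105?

422

105 = 3·5·7. Inclusion–exclusion on these primes:
922 − ⌊922/3⌋ − ⌊922/5⌋ − ⌊922/7⌋ + ⌊922/15⌋ + ⌊922/21⌋ + ⌊922/35⌋ − ⌊922/105⌋ = 422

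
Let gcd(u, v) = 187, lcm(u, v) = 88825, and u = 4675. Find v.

Using uv = gcd(u,v)·lcm(u,v) = 187·88825 = 16610275, we get v = 16610275/4675 = 3553.

3553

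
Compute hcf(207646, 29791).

Euclid: 207646 = 6·29791 + 28900; 29791 = 1·28900 + 891; 28900 = 32·891 + 388; 891 = 2·388 + 115; 388 = 3·115 + 43; 115 = 2·43 + 29; 43 = 1·29 + 14; 29 = 2·14 + 1; 14 = 14·1 + 0. Last nonzero remainder: 1.

1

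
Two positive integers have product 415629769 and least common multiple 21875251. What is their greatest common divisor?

19

From gcd × lcm = pq: gcd = 415629769 / 21875251 = 19.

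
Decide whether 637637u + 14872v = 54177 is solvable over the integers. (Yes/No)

No

By Bézout, 637637u + 14872v = 54177 has integer solutions iff gcd(637637, 14872) | 54177.
Euclid: 637637 = 42·14872 + 13013; 14872 = 1·13013 + 1859; 13013 = 7·1859 + 0. gcd = 1859; 54177 mod 1859 = 266. No.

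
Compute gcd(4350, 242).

2

4350 = 2 · 3 · 5² · 29
242 = 2 · 11²
Common: 2 = 2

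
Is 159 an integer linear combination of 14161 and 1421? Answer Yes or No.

gcd(14161, 1421): 14161 = 9·1421 + 1372; 1421 = 1·1372 + 49; 1372 = 28·49 + 0 → 49
49 does not divide 159, so a solution does not exist.

No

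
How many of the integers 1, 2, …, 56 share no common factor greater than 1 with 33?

34

33 = 3·11. Inclusion–exclusion on these primes:
56 − ⌊56/3⌋ − ⌊56/11⌋ + ⌊56/33⌋ = 34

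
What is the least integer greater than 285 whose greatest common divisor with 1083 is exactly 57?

342

gcd(a, 1083) = 57 forces 57 | a; write a = 57s. Then gcd(57s, 57·19) = 57·gcd(s, 19), so need gcd(s, 19) = 1.
57s > 285 gives s ≥ 6. The least s ≥ 6 coprime to 19 is 6, so a = 57·6 = 342.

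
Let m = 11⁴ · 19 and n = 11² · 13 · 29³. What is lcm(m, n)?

max exponent per prime: 11⁴ · 13 · 19 · 29³ = 88198599203

88198599203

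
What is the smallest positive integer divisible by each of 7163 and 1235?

gcd first: 7163 = 5·1235 + 988; 1235 = 1·988 + 247; 988 = 4·247 + 0 → gcd = 247
lcm = 7163·1235/gcd = 8846305/247 = 35815

35815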